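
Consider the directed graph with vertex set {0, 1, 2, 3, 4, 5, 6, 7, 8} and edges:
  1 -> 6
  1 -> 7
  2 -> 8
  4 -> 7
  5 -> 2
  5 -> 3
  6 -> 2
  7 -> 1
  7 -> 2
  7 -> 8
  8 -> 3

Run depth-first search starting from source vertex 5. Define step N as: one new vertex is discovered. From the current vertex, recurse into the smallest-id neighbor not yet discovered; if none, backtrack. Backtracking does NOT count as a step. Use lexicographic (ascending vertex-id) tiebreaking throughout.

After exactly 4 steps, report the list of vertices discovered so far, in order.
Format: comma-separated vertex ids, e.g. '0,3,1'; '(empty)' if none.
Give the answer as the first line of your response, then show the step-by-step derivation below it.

5,2,8,3

step 1: discover 5; path=5; order=5
step 2: discover 2; path=5>2; order=5,2
step 3: discover 8; path=5>2>8; order=5,2,8
step 4: discover 3; path=5>2>8>3; order=5,2,8,3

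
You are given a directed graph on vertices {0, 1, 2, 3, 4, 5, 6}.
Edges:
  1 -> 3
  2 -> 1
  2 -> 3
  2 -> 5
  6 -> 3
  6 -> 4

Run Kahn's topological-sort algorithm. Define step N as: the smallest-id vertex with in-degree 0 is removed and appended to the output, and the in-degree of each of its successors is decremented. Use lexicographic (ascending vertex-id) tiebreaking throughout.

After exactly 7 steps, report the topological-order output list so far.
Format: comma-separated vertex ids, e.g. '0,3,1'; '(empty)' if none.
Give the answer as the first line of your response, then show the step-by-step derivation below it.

0,2,1,5,6,3,4

step 1: output 0; order=[0]; indeg=(0,1,0,3,1,1,0)
step 2: output 2; order=[0,2]; indeg=(0,0,0,2,1,0,0)
step 3: output 1; order=[0,2,1]; indeg=(0,0,0,1,1,0,0)
step 4: output 5; order=[0,2,1,5]; indeg=(0,0,0,1,1,0,0)
step 5: output 6; order=[0,2,1,5,6]; indeg=(0,0,0,0,0,0,0)
step 6: output 3; order=[0,2,1,5,6,3]; indeg=(0,0,0,0,0,0,0)
step 7: output 4; order=[0,2,1,5,6,3,4]; indeg=(0,0,0,0,0,0,0)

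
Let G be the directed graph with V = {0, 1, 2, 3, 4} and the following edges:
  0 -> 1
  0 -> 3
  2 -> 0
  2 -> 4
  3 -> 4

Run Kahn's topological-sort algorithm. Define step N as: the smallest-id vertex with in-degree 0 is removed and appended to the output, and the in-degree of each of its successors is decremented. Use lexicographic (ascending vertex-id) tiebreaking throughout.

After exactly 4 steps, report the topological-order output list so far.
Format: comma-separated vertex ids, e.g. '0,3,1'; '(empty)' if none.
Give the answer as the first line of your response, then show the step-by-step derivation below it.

2,0,1,3

step 1: output 2; order=[2]; indeg=(0,1,0,1,1)
step 2: output 0; order=[2,0]; indeg=(0,0,0,0,1)
step 3: output 1; order=[2,0,1]; indeg=(0,0,0,0,1)
step 4: output 3; order=[2,0,1,3]; indeg=(0,0,0,0,0)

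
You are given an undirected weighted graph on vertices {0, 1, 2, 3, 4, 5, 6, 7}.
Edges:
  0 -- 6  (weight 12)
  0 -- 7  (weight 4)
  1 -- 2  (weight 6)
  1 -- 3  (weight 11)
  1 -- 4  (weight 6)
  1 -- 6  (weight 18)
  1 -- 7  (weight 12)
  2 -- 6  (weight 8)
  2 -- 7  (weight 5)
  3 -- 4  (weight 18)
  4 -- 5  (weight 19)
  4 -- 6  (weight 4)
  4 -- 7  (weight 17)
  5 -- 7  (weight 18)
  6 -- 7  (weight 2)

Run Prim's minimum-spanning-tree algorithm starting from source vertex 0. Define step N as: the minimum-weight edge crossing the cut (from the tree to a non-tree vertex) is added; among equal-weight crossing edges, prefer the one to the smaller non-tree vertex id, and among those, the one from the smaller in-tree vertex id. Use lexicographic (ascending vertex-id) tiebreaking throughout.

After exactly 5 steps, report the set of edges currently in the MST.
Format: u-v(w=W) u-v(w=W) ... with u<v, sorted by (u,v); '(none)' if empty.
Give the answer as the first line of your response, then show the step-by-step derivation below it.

0-7(w=4) 1-2(w=6) 2-7(w=5) 4-6(w=4) 6-7(w=2)

step 1: add edge 0-7 (w=4); MST = {0-7(w=4)}
step 2: add edge 6-7 (w=2); MST = {0-7(w=4) 6-7(w=2)}
step 3: add edge 4-6 (w=4); MST = {0-7(w=4) 4-6(w=4) 6-7(w=2)}
step 4: add edge 2-7 (w=5); MST = {0-7(w=4) 2-7(w=5) 4-6(w=4) 6-7(w=2)}
step 5: add edge 1-2 (w=6); MST = {0-7(w=4) 1-2(w=6) 2-7(w=5) 4-6(w=4) 6-7(w=2)}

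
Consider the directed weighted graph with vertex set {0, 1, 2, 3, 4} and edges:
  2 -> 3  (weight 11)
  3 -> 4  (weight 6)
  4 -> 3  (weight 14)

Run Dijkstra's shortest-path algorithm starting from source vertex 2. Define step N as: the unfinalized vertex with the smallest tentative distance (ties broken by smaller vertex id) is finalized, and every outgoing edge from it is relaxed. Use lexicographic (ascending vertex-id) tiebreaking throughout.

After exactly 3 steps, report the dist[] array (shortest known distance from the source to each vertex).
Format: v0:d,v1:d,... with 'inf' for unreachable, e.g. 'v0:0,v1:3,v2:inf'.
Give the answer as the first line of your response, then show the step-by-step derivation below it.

v0:inf,v1:inf,v2:0,v3:11,v4:17

step 1: dist = v0:inf,v1:inf,v2:0,v3:11,v4:inf
step 2: dist = v0:inf,v1:inf,v2:0,v3:11,v4:17
step 3: dist = v0:inf,v1:inf,v2:0,v3:11,v4:17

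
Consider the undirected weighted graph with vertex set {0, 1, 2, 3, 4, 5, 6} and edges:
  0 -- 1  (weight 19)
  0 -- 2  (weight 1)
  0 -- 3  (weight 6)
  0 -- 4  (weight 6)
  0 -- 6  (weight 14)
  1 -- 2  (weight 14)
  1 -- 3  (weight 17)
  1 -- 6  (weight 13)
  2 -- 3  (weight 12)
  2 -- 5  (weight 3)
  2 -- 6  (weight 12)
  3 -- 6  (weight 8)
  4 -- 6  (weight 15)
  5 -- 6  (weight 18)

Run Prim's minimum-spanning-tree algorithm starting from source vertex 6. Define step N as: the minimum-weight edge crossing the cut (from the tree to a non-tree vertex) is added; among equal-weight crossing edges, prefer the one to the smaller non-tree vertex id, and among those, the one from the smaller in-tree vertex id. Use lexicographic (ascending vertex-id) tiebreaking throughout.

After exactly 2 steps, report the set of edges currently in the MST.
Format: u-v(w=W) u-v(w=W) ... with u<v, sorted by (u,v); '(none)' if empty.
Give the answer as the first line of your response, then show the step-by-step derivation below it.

0-3(w=6) 3-6(w=8)

step 1: add edge 3-6 (w=8); MST = {3-6(w=8)}
step 2: add edge 0-3 (w=6); MST = {0-3(w=6) 3-6(w=8)}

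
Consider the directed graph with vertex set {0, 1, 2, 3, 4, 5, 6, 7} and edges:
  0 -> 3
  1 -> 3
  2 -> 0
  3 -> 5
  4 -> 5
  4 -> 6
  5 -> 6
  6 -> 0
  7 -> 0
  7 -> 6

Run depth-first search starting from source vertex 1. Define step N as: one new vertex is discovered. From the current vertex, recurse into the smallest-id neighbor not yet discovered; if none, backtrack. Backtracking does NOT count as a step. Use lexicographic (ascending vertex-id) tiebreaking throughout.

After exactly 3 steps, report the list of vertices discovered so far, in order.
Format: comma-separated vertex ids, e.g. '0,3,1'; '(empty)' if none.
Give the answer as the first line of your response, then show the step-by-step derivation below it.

1,3,5

step 1: discover 1; path=1; order=1
step 2: discover 3; path=1>3; order=1,3
step 3: discover 5; path=1>3>5; order=1,3,5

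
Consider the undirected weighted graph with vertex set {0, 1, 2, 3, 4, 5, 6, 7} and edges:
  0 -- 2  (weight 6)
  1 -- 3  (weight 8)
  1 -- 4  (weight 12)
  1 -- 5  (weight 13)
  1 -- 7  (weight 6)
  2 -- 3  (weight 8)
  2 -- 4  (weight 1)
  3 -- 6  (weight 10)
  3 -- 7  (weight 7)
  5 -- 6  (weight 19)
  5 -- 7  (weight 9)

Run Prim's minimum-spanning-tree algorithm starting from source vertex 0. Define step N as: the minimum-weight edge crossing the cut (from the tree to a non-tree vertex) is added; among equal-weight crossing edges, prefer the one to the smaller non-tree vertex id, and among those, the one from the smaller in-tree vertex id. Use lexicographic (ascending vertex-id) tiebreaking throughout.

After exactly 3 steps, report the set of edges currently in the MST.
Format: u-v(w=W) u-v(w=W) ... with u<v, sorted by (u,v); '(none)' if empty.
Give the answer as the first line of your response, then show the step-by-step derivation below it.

0-2(w=6) 2-3(w=8) 2-4(w=1)

step 1: add edge 0-2 (w=6); MST = {0-2(w=6)}
step 2: add edge 2-4 (w=1); MST = {0-2(w=6) 2-4(w=1)}
step 3: add edge 2-3 (w=8); MST = {0-2(w=6) 2-3(w=8) 2-4(w=1)}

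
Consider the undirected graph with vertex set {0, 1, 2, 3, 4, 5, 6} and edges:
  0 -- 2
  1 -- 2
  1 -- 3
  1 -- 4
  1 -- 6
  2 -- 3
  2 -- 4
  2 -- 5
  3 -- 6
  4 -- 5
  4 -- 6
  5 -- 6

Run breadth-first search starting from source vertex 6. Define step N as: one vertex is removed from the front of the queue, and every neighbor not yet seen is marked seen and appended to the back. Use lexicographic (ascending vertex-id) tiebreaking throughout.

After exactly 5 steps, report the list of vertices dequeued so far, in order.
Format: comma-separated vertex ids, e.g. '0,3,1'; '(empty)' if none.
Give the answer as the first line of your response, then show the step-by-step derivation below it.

6,1,3,4,5

step 1: dequeue 6; queue=[1,3,4,5]; order=6
step 2: dequeue 1; queue=[3,4,5,2]; order=6,1
step 3: dequeue 3; queue=[4,5,2]; order=6,1,3
step 4: dequeue 4; queue=[5,2]; order=6,1,3,4
step 5: dequeue 5; queue=[2]; order=6,1,3,4,5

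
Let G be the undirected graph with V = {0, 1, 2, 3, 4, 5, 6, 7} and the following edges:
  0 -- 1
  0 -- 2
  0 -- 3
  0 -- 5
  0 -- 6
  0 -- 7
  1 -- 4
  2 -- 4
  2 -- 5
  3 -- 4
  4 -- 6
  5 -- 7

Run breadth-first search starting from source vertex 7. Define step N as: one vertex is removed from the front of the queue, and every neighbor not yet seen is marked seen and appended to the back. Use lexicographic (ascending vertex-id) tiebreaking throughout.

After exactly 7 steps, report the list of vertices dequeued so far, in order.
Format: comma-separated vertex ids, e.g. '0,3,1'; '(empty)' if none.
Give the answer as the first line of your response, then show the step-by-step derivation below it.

7,0,5,1,2,3,6

step 1: dequeue 7; queue=[0,5]; order=7
step 2: dequeue 0; queue=[5,1,2,3,6]; order=7,0
step 3: dequeue 5; queue=[1,2,3,6]; order=7,0,5
step 4: dequeue 1; queue=[2,3,6,4]; order=7,0,5,1
step 5: dequeue 2; queue=[3,6,4]; order=7,0,5,1,2
step 6: dequeue 3; queue=[6,4]; order=7,0,5,1,2,3
step 7: dequeue 6; queue=[4]; order=7,0,5,1,2,3,6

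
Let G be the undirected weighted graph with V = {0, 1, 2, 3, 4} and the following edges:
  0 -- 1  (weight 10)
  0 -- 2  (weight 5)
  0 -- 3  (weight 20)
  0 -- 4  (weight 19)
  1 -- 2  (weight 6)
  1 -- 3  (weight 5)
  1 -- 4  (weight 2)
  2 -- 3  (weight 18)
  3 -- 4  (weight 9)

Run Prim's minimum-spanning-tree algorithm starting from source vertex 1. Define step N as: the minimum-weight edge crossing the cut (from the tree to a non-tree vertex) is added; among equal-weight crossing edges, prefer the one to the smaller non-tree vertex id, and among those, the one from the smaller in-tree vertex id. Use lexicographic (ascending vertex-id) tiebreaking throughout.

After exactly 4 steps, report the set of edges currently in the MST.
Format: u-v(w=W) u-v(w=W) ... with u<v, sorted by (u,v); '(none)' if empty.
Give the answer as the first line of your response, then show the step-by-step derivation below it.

0-2(w=5) 1-2(w=6) 1-3(w=5) 1-4(w=2)

step 1: add edge 1-4 (w=2); MST = {1-4(w=2)}
step 2: add edge 1-3 (w=5); MST = {1-3(w=5) 1-4(w=2)}
step 3: add edge 1-2 (w=6); MST = {1-2(w=6) 1-3(w=5) 1-4(w=2)}
step 4: add edge 0-2 (w=5); MST = {0-2(w=5) 1-2(w=6) 1-3(w=5) 1-4(w=2)}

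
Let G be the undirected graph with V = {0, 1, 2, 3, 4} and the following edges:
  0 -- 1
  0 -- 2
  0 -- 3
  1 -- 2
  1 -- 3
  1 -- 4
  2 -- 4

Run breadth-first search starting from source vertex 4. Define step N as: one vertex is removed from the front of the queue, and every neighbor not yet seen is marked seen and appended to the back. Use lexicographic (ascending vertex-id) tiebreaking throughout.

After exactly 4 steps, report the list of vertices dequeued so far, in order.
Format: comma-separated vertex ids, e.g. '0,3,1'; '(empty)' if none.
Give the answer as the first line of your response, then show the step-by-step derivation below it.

4,1,2,0

step 1: dequeue 4; queue=[1,2]; order=4
step 2: dequeue 1; queue=[2,0,3]; order=4,1
step 3: dequeue 2; queue=[0,3]; order=4,1,2
step 4: dequeue 0; queue=[3]; order=4,1,2,0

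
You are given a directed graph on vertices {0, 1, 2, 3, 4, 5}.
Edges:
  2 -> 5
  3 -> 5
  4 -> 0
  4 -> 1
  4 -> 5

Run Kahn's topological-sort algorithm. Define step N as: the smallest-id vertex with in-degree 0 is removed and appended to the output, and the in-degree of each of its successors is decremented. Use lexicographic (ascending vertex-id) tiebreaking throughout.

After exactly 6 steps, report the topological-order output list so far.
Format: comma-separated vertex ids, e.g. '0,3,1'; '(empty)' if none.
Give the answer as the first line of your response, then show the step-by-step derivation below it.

2,3,4,0,1,5

step 1: output 2; order=[2]; indeg=(1,1,0,0,0,2)
step 2: output 3; order=[2,3]; indeg=(1,1,0,0,0,1)
step 3: output 4; order=[2,3,4]; indeg=(0,0,0,0,0,0)
step 4: output 0; order=[2,3,4,0]; indeg=(0,0,0,0,0,0)
step 5: output 1; order=[2,3,4,0,1]; indeg=(0,0,0,0,0,0)
step 6: output 5; order=[2,3,4,0,1,5]; indeg=(0,0,0,0,0,0)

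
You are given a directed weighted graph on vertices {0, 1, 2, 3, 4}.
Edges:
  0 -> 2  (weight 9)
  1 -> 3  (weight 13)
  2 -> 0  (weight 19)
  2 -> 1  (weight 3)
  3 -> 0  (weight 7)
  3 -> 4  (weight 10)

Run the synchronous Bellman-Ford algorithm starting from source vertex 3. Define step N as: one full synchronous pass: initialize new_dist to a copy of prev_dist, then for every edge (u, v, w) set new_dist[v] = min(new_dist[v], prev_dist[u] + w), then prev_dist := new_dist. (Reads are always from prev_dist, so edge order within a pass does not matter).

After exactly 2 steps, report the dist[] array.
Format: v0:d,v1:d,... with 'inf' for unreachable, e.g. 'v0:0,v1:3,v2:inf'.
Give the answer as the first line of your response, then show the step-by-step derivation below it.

v0:7,v1:inf,v2:16,v3:0,v4:10

step 1: dist = v0:7,v1:inf,v2:inf,v3:0,v4:10
step 2: dist = v0:7,v1:inf,v2:16,v3:0,v4:10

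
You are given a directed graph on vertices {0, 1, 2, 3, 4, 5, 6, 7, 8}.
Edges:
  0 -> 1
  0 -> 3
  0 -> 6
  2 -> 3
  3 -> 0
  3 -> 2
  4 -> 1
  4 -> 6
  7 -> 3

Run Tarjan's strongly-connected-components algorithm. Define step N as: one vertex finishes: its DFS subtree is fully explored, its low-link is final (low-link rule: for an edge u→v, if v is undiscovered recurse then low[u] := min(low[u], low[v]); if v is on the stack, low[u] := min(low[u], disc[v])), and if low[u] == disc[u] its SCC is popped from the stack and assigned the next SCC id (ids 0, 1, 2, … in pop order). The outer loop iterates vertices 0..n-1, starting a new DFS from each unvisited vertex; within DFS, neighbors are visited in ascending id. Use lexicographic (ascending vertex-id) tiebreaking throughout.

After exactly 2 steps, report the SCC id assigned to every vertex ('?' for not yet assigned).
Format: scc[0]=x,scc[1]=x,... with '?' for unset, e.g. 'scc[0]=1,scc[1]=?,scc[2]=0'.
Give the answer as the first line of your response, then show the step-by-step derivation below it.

scc[0]=?,scc[1]=0,scc[2]=?,scc[3]=?,scc[4]=?,scc[5]=?,scc[6]=?,scc[7]=?,scc[8]=?

step 1: low=(low[0]=0,low[1]=1,low[2]=?,low[3]=?,low[4]=?,low[5]=?,low[6]=?,low[7]=?,low[8]=?); scc=(scc[0]=?,scc[1]=0,scc[2]=?,scc[3]=?,scc[4]=?,scc[5]=?,scc[6]=?,scc[7]=?,scc[8]=?)
step 2: low=(low[0]=0,low[1]=1,low[2]=2,low[3]=0,low[4]=?,low[5]=?,low[6]=?,low[7]=?,low[8]=?); scc=(scc[0]=?,scc[1]=0,scc[2]=?,scc[3]=?,scc[4]=?,scc[5]=?,scc[6]=?,scc[7]=?,scc[8]=?)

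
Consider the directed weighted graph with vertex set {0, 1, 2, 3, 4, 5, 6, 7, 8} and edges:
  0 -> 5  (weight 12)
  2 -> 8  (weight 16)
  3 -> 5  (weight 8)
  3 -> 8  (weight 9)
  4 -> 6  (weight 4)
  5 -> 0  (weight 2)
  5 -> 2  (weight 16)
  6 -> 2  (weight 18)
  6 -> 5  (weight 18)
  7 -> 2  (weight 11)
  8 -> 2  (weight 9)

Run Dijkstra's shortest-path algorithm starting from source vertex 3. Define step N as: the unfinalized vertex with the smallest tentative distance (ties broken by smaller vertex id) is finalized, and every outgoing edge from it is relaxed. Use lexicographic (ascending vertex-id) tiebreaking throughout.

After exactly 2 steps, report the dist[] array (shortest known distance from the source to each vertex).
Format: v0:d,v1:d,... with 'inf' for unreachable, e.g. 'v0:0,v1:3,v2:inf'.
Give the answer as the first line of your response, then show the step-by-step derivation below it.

v0:10,v1:inf,v2:24,v3:0,v4:inf,v5:8,v6:inf,v7:inf,v8:9

step 1: dist = v0:inf,v1:inf,v2:inf,v3:0,v4:inf,v5:8,v6:inf,v7:inf,v8:9
step 2: dist = v0:10,v1:inf,v2:24,v3:0,v4:inf,v5:8,v6:inf,v7:inf,v8:9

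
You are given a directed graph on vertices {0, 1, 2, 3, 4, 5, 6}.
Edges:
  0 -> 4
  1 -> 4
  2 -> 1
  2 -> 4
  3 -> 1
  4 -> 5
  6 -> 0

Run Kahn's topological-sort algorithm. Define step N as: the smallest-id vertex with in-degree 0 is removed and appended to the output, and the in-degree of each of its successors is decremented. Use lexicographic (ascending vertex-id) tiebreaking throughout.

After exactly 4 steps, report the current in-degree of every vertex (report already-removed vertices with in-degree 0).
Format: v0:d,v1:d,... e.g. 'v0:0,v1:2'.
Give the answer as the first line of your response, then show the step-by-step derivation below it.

v0:0,v1:0,v2:0,v3:0,v4:1,v5:1,v6:0

step 1: output 2; order=[2]; indeg=(1,1,0,0,2,1,0)
step 2: output 3; order=[2,3]; indeg=(1,0,0,0,2,1,0)
step 3: output 1; order=[2,3,1]; indeg=(1,0,0,0,1,1,0)
step 4: output 6; order=[2,3,1,6]; indeg=(0,0,0,0,1,1,0)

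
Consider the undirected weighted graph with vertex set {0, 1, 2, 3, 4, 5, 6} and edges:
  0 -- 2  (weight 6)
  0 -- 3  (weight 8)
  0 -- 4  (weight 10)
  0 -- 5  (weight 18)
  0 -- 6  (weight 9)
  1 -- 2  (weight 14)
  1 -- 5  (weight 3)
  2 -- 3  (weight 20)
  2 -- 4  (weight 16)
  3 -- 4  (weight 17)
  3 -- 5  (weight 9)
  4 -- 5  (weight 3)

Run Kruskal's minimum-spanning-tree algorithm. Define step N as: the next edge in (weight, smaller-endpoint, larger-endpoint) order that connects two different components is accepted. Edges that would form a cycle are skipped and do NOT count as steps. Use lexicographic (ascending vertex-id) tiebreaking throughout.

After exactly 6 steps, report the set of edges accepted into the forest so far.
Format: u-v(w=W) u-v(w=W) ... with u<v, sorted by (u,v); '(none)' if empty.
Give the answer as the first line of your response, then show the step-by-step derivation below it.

0-2(w=6) 0-3(w=8) 0-6(w=9) 1-5(w=3) 3-5(w=9) 4-5(w=3)

step 1: add edge 1-5 (w=3); MST = {1-5(w=3)}
step 2: add edge 4-5 (w=3); MST = {1-5(w=3) 4-5(w=3)}
step 3: add edge 0-2 (w=6); MST = {0-2(w=6) 1-5(w=3) 4-5(w=3)}
step 4: add edge 0-3 (w=8); MST = {0-2(w=6) 0-3(w=8) 1-5(w=3) 4-5(w=3)}
step 5: add edge 0-6 (w=9); MST = {0-2(w=6) 0-3(w=8) 0-6(w=9) 1-5(w=3) 4-5(w=3)}
step 6: add edge 3-5 (w=9); MST = {0-2(w=6) 0-3(w=8) 0-6(w=9) 1-5(w=3) 3-5(w=9) 4-5(w=3)}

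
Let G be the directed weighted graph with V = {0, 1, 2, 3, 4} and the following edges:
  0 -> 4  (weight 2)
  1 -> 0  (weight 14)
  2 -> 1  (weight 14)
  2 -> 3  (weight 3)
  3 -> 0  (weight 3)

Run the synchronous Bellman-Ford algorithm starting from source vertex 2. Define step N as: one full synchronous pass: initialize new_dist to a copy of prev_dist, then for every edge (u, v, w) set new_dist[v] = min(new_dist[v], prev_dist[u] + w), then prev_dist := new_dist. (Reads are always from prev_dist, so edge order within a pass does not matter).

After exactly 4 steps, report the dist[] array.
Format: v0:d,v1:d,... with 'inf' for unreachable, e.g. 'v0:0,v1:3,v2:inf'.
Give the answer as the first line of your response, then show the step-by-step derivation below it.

v0:6,v1:14,v2:0,v3:3,v4:8

step 1: dist = v0:inf,v1:14,v2:0,v3:3,v4:inf
step 2: dist = v0:6,v1:14,v2:0,v3:3,v4:inf
step 3: dist = v0:6,v1:14,v2:0,v3:3,v4:8
step 4: dist = v0:6,v1:14,v2:0,v3:3,v4:8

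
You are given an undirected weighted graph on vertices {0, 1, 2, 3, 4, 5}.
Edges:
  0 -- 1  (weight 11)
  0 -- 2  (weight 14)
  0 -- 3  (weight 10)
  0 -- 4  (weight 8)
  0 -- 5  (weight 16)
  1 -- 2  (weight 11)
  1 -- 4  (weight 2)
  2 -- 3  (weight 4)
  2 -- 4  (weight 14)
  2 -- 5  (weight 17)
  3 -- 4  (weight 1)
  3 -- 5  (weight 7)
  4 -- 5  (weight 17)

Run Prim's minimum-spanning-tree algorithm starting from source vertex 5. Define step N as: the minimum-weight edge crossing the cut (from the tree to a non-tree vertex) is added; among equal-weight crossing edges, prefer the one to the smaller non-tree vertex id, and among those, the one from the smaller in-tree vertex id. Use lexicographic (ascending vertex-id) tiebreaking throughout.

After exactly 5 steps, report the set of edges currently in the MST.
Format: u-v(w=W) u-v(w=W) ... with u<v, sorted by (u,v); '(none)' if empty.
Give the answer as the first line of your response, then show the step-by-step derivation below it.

0-4(w=8) 1-4(w=2) 2-3(w=4) 3-4(w=1) 3-5(w=7)

step 1: add edge 3-5 (w=7); MST = {3-5(w=7)}
step 2: add edge 3-4 (w=1); MST = {3-4(w=1) 3-5(w=7)}
step 3: add edge 1-4 (w=2); MST = {1-4(w=2) 3-4(w=1) 3-5(w=7)}
step 4: add edge 2-3 (w=4); MST = {1-4(w=2) 2-3(w=4) 3-4(w=1) 3-5(w=7)}
step 5: add edge 0-4 (w=8); MST = {0-4(w=8) 1-4(w=2) 2-3(w=4) 3-4(w=1) 3-5(w=7)}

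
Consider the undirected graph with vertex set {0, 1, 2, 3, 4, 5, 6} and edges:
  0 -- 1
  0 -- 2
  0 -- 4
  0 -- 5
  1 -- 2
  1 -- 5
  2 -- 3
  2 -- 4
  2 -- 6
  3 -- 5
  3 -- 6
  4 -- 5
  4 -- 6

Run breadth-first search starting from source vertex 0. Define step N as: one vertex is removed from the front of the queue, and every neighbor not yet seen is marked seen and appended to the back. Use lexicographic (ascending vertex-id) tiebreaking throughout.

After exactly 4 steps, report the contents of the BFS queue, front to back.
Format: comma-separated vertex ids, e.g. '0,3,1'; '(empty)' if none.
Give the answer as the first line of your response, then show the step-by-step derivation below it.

5,3,6

step 1: dequeue 0; queue=[1,2,4,5]; order=0
step 2: dequeue 1; queue=[2,4,5]; order=0,1
step 3: dequeue 2; queue=[4,5,3,6]; order=0,1,2
step 4: dequeue 4; queue=[5,3,6]; order=0,1,2,4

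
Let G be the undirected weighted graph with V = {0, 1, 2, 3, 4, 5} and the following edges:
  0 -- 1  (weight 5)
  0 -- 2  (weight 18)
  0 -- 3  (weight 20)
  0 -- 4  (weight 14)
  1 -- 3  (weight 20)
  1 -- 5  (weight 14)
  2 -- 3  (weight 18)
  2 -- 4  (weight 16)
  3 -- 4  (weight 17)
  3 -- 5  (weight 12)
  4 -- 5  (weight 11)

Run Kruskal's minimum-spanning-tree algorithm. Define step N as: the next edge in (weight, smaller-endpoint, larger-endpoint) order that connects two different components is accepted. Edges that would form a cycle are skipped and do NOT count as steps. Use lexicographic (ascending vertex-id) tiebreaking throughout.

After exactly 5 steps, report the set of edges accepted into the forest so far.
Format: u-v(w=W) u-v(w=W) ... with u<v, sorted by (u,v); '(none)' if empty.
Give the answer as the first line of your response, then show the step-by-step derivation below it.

0-1(w=5) 0-4(w=14) 2-4(w=16) 3-5(w=12) 4-5(w=11)

step 1: add edge 0-1 (w=5); MST = {0-1(w=5)}
step 2: add edge 4-5 (w=11); MST = {0-1(w=5) 4-5(w=11)}
step 3: add edge 3-5 (w=12); MST = {0-1(w=5) 3-5(w=12) 4-5(w=11)}
step 4: add edge 0-4 (w=14); MST = {0-1(w=5) 0-4(w=14) 3-5(w=12) 4-5(w=11)}
step 5: add edge 2-4 (w=16); MST = {0-1(w=5) 0-4(w=14) 2-4(w=16) 3-5(w=12) 4-5(w=11)}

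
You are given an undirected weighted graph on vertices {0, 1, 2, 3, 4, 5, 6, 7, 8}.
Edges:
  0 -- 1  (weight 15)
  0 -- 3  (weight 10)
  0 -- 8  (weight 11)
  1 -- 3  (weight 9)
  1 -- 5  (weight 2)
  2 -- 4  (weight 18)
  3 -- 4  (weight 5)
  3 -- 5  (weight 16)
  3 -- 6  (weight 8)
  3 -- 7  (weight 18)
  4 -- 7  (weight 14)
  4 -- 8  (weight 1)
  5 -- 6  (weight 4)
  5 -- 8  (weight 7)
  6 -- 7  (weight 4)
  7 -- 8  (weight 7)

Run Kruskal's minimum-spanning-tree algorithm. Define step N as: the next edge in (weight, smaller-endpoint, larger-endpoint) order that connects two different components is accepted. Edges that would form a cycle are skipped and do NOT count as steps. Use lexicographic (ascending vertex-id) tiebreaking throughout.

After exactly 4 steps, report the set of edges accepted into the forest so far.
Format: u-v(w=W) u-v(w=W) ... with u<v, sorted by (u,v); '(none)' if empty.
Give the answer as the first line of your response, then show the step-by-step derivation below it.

1-5(w=2) 4-8(w=1) 5-6(w=4) 6-7(w=4)

step 1: add edge 4-8 (w=1); MST = {4-8(w=1)}
step 2: add edge 1-5 (w=2); MST = {1-5(w=2) 4-8(w=1)}
step 3: add edge 5-6 (w=4); MST = {1-5(w=2) 4-8(w=1) 5-6(w=4)}
step 4: add edge 6-7 (w=4); MST = {1-5(w=2) 4-8(w=1) 5-6(w=4) 6-7(w=4)}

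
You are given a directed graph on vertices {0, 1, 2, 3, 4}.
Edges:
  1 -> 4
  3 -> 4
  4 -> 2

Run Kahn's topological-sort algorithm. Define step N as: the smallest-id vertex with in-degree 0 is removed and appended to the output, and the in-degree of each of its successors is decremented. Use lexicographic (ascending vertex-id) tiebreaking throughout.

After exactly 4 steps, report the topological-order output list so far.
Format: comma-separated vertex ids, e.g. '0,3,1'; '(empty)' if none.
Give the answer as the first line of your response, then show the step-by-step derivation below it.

0,1,3,4

step 1: output 0; order=[0]; indeg=(0,0,1,0,2)
step 2: output 1; order=[0,1]; indeg=(0,0,1,0,1)
step 3: output 3; order=[0,1,3]; indeg=(0,0,1,0,0)
step 4: output 4; order=[0,1,3,4]; indeg=(0,0,0,0,0)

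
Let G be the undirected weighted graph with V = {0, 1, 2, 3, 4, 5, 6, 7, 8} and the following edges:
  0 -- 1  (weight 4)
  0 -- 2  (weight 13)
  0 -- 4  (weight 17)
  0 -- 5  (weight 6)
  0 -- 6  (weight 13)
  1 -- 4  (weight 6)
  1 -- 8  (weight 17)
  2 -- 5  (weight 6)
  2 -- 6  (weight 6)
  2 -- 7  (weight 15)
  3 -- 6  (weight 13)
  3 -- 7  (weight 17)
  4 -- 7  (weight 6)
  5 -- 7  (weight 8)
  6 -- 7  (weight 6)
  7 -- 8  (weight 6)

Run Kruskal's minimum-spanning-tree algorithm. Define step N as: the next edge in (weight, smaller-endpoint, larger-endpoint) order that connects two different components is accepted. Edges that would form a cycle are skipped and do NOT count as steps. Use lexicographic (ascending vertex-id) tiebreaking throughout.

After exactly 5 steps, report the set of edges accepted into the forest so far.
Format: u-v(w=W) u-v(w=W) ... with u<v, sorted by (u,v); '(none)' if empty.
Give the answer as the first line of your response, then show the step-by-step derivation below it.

0-1(w=4) 0-5(w=6) 1-4(w=6) 2-5(w=6) 2-6(w=6)

step 1: add edge 0-1 (w=4); MST = {0-1(w=4)}
step 2: add edge 0-5 (w=6); MST = {0-1(w=4) 0-5(w=6)}
step 3: add edge 1-4 (w=6); MST = {0-1(w=4) 0-5(w=6) 1-4(w=6)}
step 4: add edge 2-5 (w=6); MST = {0-1(w=4) 0-5(w=6) 1-4(w=6) 2-5(w=6)}
step 5: add edge 2-6 (w=6); MST = {0-1(w=4) 0-5(w=6) 1-4(w=6) 2-5(w=6) 2-6(w=6)}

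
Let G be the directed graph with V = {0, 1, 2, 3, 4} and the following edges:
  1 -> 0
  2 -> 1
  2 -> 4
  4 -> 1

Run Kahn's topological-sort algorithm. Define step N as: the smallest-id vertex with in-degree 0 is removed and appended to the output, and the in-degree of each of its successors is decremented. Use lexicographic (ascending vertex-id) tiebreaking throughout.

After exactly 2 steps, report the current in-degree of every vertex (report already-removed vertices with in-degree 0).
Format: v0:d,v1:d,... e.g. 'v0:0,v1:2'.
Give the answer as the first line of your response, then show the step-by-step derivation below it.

v0:1,v1:1,v2:0,v3:0,v4:0

step 1: output 2; order=[2]; indeg=(1,1,0,0,0)
step 2: output 3; order=[2,3]; indeg=(1,1,0,0,0)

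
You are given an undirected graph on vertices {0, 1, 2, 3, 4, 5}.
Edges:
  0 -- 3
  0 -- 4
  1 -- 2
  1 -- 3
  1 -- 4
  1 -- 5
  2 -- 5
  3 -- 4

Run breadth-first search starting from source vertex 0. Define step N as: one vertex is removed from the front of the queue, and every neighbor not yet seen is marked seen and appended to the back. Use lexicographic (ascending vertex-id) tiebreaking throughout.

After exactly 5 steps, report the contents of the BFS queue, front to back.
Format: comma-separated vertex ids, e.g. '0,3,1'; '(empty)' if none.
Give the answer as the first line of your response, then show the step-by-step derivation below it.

5

step 1: dequeue 0; queue=[3,4]; order=0
step 2: dequeue 3; queue=[4,1]; order=0,3
step 3: dequeue 4; queue=[1]; order=0,3,4
step 4: dequeue 1; queue=[2,5]; order=0,3,4,1
step 5: dequeue 2; queue=[5]; order=0,3,4,1,2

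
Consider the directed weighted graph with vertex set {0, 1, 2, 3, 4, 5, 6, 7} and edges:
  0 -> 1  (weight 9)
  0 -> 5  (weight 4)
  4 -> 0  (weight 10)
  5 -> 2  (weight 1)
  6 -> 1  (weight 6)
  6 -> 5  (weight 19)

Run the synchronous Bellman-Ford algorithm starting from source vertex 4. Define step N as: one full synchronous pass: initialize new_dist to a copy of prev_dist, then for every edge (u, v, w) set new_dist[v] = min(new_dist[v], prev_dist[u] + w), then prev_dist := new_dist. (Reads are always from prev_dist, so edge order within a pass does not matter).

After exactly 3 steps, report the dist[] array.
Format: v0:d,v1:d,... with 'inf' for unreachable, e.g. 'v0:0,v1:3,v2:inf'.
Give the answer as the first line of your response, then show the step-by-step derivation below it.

v0:10,v1:19,v2:15,v3:inf,v4:0,v5:14,v6:inf,v7:inf

step 1: dist = v0:10,v1:inf,v2:inf,v3:inf,v4:0,v5:inf,v6:inf,v7:inf
step 2: dist = v0:10,v1:19,v2:inf,v3:inf,v4:0,v5:14,v6:inf,v7:inf
step 3: dist = v0:10,v1:19,v2:15,v3:inf,v4:0,v5:14,v6:inf,v7:inf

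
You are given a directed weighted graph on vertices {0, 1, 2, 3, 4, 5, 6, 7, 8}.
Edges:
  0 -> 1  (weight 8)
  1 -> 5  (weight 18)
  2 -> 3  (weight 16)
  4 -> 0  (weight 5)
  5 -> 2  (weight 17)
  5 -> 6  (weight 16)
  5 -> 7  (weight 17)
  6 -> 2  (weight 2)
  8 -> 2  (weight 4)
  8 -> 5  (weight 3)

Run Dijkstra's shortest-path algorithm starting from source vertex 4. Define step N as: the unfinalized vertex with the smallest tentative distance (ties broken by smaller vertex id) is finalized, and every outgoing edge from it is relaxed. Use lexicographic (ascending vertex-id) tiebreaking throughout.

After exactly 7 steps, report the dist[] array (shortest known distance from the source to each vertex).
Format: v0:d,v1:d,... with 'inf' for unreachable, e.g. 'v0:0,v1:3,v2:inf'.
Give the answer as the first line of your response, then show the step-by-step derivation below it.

v0:5,v1:13,v2:48,v3:64,v4:0,v5:31,v6:47,v7:48,v8:inf

step 1: dist = v0:5,v1:inf,v2:inf,v3:inf,v4:0,v5:inf,v6:inf,v7:inf,v8:inf
step 2: dist = v0:5,v1:13,v2:inf,v3:inf,v4:0,v5:inf,v6:inf,v7:inf,v8:inf
step 3: dist = v0:5,v1:13,v2:inf,v3:inf,v4:0,v5:31,v6:inf,v7:inf,v8:inf
step 4: dist = v0:5,v1:13,v2:48,v3:inf,v4:0,v5:31,v6:47,v7:48,v8:inf
step 5: dist = v0:5,v1:13,v2:48,v3:inf,v4:0,v5:31,v6:47,v7:48,v8:inf
step 6: dist = v0:5,v1:13,v2:48,v3:64,v4:0,v5:31,v6:47,v7:48,v8:inf
step 7: dist = v0:5,v1:13,v2:48,v3:64,v4:0,v5:31,v6:47,v7:48,v8:inf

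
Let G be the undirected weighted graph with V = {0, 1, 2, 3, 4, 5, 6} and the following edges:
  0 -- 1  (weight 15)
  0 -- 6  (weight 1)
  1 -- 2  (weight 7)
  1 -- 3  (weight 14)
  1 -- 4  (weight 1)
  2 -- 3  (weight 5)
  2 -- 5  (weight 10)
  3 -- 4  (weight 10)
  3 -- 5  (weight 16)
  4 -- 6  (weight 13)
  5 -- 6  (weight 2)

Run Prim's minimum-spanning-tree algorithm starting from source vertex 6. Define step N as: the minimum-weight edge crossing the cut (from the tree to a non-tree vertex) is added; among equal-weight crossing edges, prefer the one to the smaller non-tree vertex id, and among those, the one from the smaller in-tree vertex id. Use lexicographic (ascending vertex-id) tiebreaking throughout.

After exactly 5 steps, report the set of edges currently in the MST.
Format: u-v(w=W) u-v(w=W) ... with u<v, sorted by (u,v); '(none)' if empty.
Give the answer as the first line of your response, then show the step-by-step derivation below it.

0-6(w=1) 1-2(w=7) 2-3(w=5) 2-5(w=10) 5-6(w=2)

step 1: add edge 0-6 (w=1); MST = {0-6(w=1)}
step 2: add edge 5-6 (w=2); MST = {0-6(w=1) 5-6(w=2)}
step 3: add edge 2-5 (w=10); MST = {0-6(w=1) 2-5(w=10) 5-6(w=2)}
step 4: add edge 2-3 (w=5); MST = {0-6(w=1) 2-3(w=5) 2-5(w=10) 5-6(w=2)}
step 5: add edge 1-2 (w=7); MST = {0-6(w=1) 1-2(w=7) 2-3(w=5) 2-5(w=10) 5-6(w=2)}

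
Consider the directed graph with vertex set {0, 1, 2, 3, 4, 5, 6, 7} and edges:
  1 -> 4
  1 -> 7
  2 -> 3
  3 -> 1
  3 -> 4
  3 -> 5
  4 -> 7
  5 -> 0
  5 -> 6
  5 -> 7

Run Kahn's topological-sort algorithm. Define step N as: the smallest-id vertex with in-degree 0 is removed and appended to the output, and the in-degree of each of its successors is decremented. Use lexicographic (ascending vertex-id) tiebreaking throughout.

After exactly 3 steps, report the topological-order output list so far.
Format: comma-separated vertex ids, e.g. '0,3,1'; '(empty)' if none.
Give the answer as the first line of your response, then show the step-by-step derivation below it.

2,3,1

step 1: output 2; order=[2]; indeg=(1,1,0,0,2,1,1,3)
step 2: output 3; order=[2,3]; indeg=(1,0,0,0,1,0,1,3)
step 3: output 1; order=[2,3,1]; indeg=(1,0,0,0,0,0,1,2)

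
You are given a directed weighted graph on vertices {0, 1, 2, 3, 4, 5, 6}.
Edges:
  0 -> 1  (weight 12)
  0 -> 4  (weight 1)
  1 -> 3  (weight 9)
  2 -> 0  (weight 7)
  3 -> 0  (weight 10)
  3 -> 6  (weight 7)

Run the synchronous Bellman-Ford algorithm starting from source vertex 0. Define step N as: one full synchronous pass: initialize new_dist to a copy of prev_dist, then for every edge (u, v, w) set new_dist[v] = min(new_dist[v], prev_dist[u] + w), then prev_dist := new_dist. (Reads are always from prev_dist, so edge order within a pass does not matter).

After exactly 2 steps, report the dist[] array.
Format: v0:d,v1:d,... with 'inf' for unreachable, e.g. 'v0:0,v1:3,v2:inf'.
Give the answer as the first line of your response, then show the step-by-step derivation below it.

v0:0,v1:12,v2:inf,v3:21,v4:1,v5:inf,v6:inf

step 1: dist = v0:0,v1:12,v2:inf,v3:inf,v4:1,v5:inf,v6:inf
step 2: dist = v0:0,v1:12,v2:inf,v3:21,v4:1,v5:inf,v6:inf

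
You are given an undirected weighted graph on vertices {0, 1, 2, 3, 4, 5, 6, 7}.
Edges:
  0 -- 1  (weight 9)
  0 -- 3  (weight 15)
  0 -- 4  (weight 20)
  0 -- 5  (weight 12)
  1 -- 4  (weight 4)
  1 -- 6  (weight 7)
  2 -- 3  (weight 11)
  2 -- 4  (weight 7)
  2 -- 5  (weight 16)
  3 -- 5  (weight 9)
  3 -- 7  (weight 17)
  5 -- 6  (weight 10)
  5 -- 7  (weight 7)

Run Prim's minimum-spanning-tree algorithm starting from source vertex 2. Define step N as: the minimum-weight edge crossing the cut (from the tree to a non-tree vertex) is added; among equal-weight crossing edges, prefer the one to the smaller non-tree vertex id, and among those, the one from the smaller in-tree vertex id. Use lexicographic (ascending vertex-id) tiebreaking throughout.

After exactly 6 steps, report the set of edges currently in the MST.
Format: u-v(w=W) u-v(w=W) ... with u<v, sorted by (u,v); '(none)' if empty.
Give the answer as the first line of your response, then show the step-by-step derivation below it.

0-1(w=9) 1-4(w=4) 1-6(w=7) 2-4(w=7) 5-6(w=10) 5-7(w=7)

step 1: add edge 2-4 (w=7); MST = {2-4(w=7)}
step 2: add edge 1-4 (w=4); MST = {1-4(w=4) 2-4(w=7)}
step 3: add edge 1-6 (w=7); MST = {1-4(w=4) 1-6(w=7) 2-4(w=7)}
step 4: add edge 0-1 (w=9); MST = {0-1(w=9) 1-4(w=4) 1-6(w=7) 2-4(w=7)}
step 5: add edge 5-6 (w=10); MST = {0-1(w=9) 1-4(w=4) 1-6(w=7) 2-4(w=7) 5-6(w=10)}
step 6: add edge 5-7 (w=7); MST = {0-1(w=9) 1-4(w=4) 1-6(w=7) 2-4(w=7) 5-6(w=10) 5-7(w=7)}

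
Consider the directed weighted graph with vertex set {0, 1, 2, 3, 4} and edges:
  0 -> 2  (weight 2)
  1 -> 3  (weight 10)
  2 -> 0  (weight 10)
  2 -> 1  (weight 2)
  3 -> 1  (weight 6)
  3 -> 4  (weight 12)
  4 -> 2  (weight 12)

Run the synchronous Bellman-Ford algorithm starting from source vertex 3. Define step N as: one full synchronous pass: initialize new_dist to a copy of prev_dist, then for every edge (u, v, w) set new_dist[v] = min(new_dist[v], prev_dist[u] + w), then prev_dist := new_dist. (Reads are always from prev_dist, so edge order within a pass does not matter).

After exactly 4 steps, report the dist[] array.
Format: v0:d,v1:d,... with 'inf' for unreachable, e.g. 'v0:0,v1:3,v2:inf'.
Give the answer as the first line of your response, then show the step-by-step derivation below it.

v0:34,v1:6,v2:24,v3:0,v4:12

step 1: dist = v0:inf,v1:6,v2:inf,v3:0,v4:12
step 2: dist = v0:inf,v1:6,v2:24,v3:0,v4:12
step 3: dist = v0:34,v1:6,v2:24,v3:0,v4:12
step 4: dist = v0:34,v1:6,v2:24,v3:0,v4:12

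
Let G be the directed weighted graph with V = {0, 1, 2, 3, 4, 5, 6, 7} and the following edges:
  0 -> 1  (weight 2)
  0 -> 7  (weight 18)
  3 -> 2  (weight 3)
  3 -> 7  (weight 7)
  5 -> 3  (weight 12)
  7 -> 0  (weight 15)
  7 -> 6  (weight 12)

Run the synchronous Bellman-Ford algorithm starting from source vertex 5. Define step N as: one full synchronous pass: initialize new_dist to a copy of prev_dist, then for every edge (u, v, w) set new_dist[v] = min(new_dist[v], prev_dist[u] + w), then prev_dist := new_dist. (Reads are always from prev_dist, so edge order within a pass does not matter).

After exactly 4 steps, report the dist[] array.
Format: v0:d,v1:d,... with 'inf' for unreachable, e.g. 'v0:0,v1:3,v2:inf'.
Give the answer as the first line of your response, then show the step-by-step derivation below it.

v0:34,v1:36,v2:15,v3:12,v4:inf,v5:0,v6:31,v7:19

step 1: dist = v0:inf,v1:inf,v2:inf,v3:12,v4:inf,v5:0,v6:inf,v7:inf
step 2: dist = v0:inf,v1:inf,v2:15,v3:12,v4:inf,v5:0,v6:inf,v7:19
step 3: dist = v0:34,v1:inf,v2:15,v3:12,v4:inf,v5:0,v6:31,v7:19
step 4: dist = v0:34,v1:36,v2:15,v3:12,v4:inf,v5:0,v6:31,v7:19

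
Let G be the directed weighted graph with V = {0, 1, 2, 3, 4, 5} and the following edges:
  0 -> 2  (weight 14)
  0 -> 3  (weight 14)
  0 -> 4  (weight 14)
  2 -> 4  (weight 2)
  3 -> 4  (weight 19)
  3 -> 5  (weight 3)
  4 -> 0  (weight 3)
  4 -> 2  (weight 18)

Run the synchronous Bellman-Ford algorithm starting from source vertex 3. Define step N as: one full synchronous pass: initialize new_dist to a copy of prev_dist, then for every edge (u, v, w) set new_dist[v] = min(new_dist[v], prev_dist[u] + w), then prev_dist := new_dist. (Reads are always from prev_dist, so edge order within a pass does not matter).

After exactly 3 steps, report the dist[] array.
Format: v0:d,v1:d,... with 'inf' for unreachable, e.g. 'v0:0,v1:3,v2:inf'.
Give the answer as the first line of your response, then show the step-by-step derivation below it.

v0:22,v1:inf,v2:36,v3:0,v4:19,v5:3

step 1: dist = v0:inf,v1:inf,v2:inf,v3:0,v4:19,v5:3
step 2: dist = v0:22,v1:inf,v2:37,v3:0,v4:19,v5:3
step 3: dist = v0:22,v1:inf,v2:36,v3:0,v4:19,v5:3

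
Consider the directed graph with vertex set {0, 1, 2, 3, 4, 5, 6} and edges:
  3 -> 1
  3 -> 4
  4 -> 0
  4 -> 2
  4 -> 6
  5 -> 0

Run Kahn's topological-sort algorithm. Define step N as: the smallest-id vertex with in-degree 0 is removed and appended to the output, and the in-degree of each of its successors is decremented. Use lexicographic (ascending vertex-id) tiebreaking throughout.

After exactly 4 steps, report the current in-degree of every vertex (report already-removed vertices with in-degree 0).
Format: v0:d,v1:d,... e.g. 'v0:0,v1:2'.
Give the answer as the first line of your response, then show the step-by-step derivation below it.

v0:1,v1:0,v2:0,v3:0,v4:0,v5:0,v6:0

step 1: output 3; order=[3]; indeg=(2,0,1,0,0,0,1)
step 2: output 1; order=[3,1]; indeg=(2,0,1,0,0,0,1)
step 3: output 4; order=[3,1,4]; indeg=(1,0,0,0,0,0,0)
step 4: output 2; order=[3,1,4,2]; indeg=(1,0,0,0,0,0,0)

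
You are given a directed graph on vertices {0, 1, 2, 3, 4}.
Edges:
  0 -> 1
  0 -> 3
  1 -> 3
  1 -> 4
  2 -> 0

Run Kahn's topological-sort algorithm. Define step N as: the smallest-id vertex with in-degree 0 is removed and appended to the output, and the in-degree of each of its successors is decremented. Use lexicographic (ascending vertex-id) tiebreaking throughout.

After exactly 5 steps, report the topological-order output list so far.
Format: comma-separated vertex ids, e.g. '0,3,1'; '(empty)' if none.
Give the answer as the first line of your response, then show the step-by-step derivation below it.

2,0,1,3,4

step 1: output 2; order=[2]; indeg=(0,1,0,2,1)
step 2: output 0; order=[2,0]; indeg=(0,0,0,1,1)
step 3: output 1; order=[2,0,1]; indeg=(0,0,0,0,0)
step 4: output 3; order=[2,0,1,3]; indeg=(0,0,0,0,0)
step 5: output 4; order=[2,0,1,3,4]; indeg=(0,0,0,0,0)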